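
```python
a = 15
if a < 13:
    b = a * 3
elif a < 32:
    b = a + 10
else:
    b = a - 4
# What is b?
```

Answer: 25

Derivation:
Trace (tracking b):
a = 15  # -> a = 15
if a < 13:  # condition is False
elif a < 32:  # condition is True
    b = a + 10  # -> b = 25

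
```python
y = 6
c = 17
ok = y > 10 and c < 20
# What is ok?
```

Answer: False

Derivation:
Trace (tracking ok):
y = 6  # -> y = 6
c = 17  # -> c = 17
ok = y > 10 and c < 20  # -> ok = False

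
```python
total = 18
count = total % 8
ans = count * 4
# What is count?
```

Trace (tracking count):
total = 18  # -> total = 18
count = total % 8  # -> count = 2
ans = count * 4  # -> ans = 8

Answer: 2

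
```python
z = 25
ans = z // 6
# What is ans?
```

Trace (tracking ans):
z = 25  # -> z = 25
ans = z // 6  # -> ans = 4

Answer: 4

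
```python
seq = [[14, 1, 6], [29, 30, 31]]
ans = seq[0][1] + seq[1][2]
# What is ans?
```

Trace (tracking ans):
seq = [[14, 1, 6], [29, 30, 31]]  # -> seq = [[14, 1, 6], [29, 30, 31]]
ans = seq[0][1] + seq[1][2]  # -> ans = 32

Answer: 32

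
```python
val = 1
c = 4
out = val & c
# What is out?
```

Answer: 0

Derivation:
Trace (tracking out):
val = 1  # -> val = 1
c = 4  # -> c = 4
out = val & c  # -> out = 0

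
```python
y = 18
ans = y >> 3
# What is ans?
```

Answer: 2

Derivation:
Trace (tracking ans):
y = 18  # -> y = 18
ans = y >> 3  # -> ans = 2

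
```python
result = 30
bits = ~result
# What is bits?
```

Answer: -31

Derivation:
Trace (tracking bits):
result = 30  # -> result = 30
bits = ~result  # -> bits = -31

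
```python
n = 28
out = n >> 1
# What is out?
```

Trace (tracking out):
n = 28  # -> n = 28
out = n >> 1  # -> out = 14

Answer: 14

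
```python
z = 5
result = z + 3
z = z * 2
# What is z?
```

Answer: 10

Derivation:
Trace (tracking z):
z = 5  # -> z = 5
result = z + 3  # -> result = 8
z = z * 2  # -> z = 10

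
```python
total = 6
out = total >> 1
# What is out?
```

Answer: 3

Derivation:
Trace (tracking out):
total = 6  # -> total = 6
out = total >> 1  # -> out = 3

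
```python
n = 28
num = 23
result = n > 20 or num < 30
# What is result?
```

Trace (tracking result):
n = 28  # -> n = 28
num = 23  # -> num = 23
result = n > 20 or num < 30  # -> result = True

Answer: True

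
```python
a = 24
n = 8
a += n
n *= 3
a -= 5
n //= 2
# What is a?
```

Trace (tracking a):
a = 24  # -> a = 24
n = 8  # -> n = 8
a += n  # -> a = 32
n *= 3  # -> n = 24
a -= 5  # -> a = 27
n //= 2  # -> n = 12

Answer: 27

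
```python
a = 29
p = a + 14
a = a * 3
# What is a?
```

Trace (tracking a):
a = 29  # -> a = 29
p = a + 14  # -> p = 43
a = a * 3  # -> a = 87

Answer: 87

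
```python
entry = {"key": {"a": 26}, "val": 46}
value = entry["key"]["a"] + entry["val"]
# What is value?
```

Answer: 72

Derivation:
Trace (tracking value):
entry = {'key': {'a': 26}, 'val': 46}  # -> entry = {'key': {'a': 26}, 'val': 46}
value = entry['key']['a'] + entry['val']  # -> value = 72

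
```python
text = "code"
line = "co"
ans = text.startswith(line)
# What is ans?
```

Answer: True

Derivation:
Trace (tracking ans):
text = 'code'  # -> text = 'code'
line = 'co'  # -> line = 'co'
ans = text.startswith(line)  # -> ans = True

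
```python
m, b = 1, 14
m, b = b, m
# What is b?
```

Answer: 1

Derivation:
Trace (tracking b):
m, b = (1, 14)  # -> m = 1, b = 14
m, b = (b, m)  # -> m = 14, b = 1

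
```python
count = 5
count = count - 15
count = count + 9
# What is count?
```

Answer: -1

Derivation:
Trace (tracking count):
count = 5  # -> count = 5
count = count - 15  # -> count = -10
count = count + 9  # -> count = -1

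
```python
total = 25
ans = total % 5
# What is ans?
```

Answer: 0

Derivation:
Trace (tracking ans):
total = 25  # -> total = 25
ans = total % 5  # -> ans = 0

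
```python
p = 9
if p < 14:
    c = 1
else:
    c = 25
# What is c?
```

Answer: 1

Derivation:
Trace (tracking c):
p = 9  # -> p = 9
if p < 14:  # condition is True
    c = 1  # -> c = 1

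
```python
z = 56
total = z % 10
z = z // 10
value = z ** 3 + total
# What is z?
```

Trace (tracking z):
z = 56  # -> z = 56
total = z % 10  # -> total = 6
z = z // 10  # -> z = 5
value = z ** 3 + total  # -> value = 131

Answer: 5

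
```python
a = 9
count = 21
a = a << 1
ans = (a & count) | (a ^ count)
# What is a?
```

Trace (tracking a):
a = 9  # -> a = 9
count = 21  # -> count = 21
a = a << 1  # -> a = 18
ans = a & count | a ^ count  # -> ans = 23

Answer: 18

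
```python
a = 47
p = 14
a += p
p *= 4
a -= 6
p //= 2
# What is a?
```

Trace (tracking a):
a = 47  # -> a = 47
p = 14  # -> p = 14
a += p  # -> a = 61
p *= 4  # -> p = 56
a -= 6  # -> a = 55
p //= 2  # -> p = 28

Answer: 55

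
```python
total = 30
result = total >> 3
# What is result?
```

Answer: 3

Derivation:
Trace (tracking result):
total = 30  # -> total = 30
result = total >> 3  # -> result = 3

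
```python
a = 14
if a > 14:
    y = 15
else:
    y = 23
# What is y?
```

Trace (tracking y):
a = 14  # -> a = 14
if a > 14:  # condition is False
else:
    y = 23  # -> y = 23

Answer: 23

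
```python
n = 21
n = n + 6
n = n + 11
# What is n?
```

Trace (tracking n):
n = 21  # -> n = 21
n = n + 6  # -> n = 27
n = n + 11  # -> n = 38

Answer: 38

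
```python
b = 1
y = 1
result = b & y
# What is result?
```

Answer: 1

Derivation:
Trace (tracking result):
b = 1  # -> b = 1
y = 1  # -> y = 1
result = b & y  # -> result = 1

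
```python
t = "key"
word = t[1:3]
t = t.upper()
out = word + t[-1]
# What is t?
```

Answer: 'KEY'

Derivation:
Trace (tracking t):
t = 'key'  # -> t = 'key'
word = t[1:3]  # -> word = 'ey'
t = t.upper()  # -> t = 'KEY'
out = word + t[-1]  # -> out = 'eyY'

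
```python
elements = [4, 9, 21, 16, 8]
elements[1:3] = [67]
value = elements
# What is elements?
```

Trace (tracking elements):
elements = [4, 9, 21, 16, 8]  # -> elements = [4, 9, 21, 16, 8]
elements[1:3] = [67]  # -> elements = [4, 67, 16, 8]
value = elements  # -> value = [4, 67, 16, 8]

Answer: [4, 67, 16, 8]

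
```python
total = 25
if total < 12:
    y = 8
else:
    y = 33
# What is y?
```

Trace (tracking y):
total = 25  # -> total = 25
if total < 12:  # condition is False
else:
    y = 33  # -> y = 33

Answer: 33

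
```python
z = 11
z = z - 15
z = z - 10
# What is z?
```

Trace (tracking z):
z = 11  # -> z = 11
z = z - 15  # -> z = -4
z = z - 10  # -> z = -14

Answer: -14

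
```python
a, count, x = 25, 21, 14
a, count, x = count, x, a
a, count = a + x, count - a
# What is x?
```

Answer: 25

Derivation:
Trace (tracking x):
a, count, x = (25, 21, 14)  # -> a = 25, count = 21, x = 14
a, count, x = (count, x, a)  # -> a = 21, count = 14, x = 25
a, count = (a + x, count - a)  # -> a = 46, count = -7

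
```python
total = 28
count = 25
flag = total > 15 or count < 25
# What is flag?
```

Answer: True

Derivation:
Trace (tracking flag):
total = 28  # -> total = 28
count = 25  # -> count = 25
flag = total > 15 or count < 25  # -> flag = True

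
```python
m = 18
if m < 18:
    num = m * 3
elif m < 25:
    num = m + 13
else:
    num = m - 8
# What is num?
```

Trace (tracking num):
m = 18  # -> m = 18
if m < 18:  # condition is False
elif m < 25:  # condition is True
    num = m + 13  # -> num = 31

Answer: 31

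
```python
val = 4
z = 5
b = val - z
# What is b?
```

Trace (tracking b):
val = 4  # -> val = 4
z = 5  # -> z = 5
b = val - z  # -> b = -1

Answer: -1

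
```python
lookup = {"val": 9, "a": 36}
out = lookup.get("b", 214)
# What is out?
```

Trace (tracking out):
lookup = {'val': 9, 'a': 36}  # -> lookup = {'val': 9, 'a': 36}
out = lookup.get('b', 214)  # -> out = 214

Answer: 214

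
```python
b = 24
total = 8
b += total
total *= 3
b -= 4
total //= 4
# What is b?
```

Answer: 28

Derivation:
Trace (tracking b):
b = 24  # -> b = 24
total = 8  # -> total = 8
b += total  # -> b = 32
total *= 3  # -> total = 24
b -= 4  # -> b = 28
total //= 4  # -> total = 6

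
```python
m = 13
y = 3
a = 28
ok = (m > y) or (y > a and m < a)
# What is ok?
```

Answer: True

Derivation:
Trace (tracking ok):
m = 13  # -> m = 13
y = 3  # -> y = 3
a = 28  # -> a = 28
ok = m > y or (y > a and m < a)  # -> ok = True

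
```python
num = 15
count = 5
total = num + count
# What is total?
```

Answer: 20

Derivation:
Trace (tracking total):
num = 15  # -> num = 15
count = 5  # -> count = 5
total = num + count  # -> total = 20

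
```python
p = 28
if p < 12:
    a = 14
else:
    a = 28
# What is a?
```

Answer: 28

Derivation:
Trace (tracking a):
p = 28  # -> p = 28
if p < 12:  # condition is False
else:
    a = 28  # -> a = 28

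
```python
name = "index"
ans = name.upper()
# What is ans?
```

Answer: 'INDEX'

Derivation:
Trace (tracking ans):
name = 'index'  # -> name = 'index'
ans = name.upper()  # -> ans = 'INDEX'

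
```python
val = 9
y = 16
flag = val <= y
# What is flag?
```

Trace (tracking flag):
val = 9  # -> val = 9
y = 16  # -> y = 16
flag = val <= y  # -> flag = True

Answer: True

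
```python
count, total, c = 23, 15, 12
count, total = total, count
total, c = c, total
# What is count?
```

Answer: 15

Derivation:
Trace (tracking count):
count, total, c = (23, 15, 12)  # -> count = 23, total = 15, c = 12
count, total = (total, count)  # -> count = 15, total = 23
total, c = (c, total)  # -> total = 12, c = 23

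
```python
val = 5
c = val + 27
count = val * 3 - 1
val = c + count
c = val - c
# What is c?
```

Trace (tracking c):
val = 5  # -> val = 5
c = val + 27  # -> c = 32
count = val * 3 - 1  # -> count = 14
val = c + count  # -> val = 46
c = val - c  # -> c = 14

Answer: 14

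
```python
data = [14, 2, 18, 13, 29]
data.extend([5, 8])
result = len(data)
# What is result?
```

Trace (tracking result):
data = [14, 2, 18, 13, 29]  # -> data = [14, 2, 18, 13, 29]
data.extend([5, 8])  # -> data = [14, 2, 18, 13, 29, 5, 8]
result = len(data)  # -> result = 7

Answer: 7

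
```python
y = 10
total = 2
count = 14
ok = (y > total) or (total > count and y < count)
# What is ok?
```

Trace (tracking ok):
y = 10  # -> y = 10
total = 2  # -> total = 2
count = 14  # -> count = 14
ok = y > total or (total > count and y < count)  # -> ok = True

Answer: True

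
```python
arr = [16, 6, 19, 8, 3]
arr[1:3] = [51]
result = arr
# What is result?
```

Trace (tracking result):
arr = [16, 6, 19, 8, 3]  # -> arr = [16, 6, 19, 8, 3]
arr[1:3] = [51]  # -> arr = [16, 51, 8, 3]
result = arr  # -> result = [16, 51, 8, 3]

Answer: [16, 51, 8, 3]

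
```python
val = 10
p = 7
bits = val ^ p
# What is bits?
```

Answer: 13

Derivation:
Trace (tracking bits):
val = 10  # -> val = 10
p = 7  # -> p = 7
bits = val ^ p  # -> bits = 13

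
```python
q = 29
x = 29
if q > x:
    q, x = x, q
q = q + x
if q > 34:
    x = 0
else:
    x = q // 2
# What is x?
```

Trace (tracking x):
q = 29  # -> q = 29
x = 29  # -> x = 29
if q > x:  # condition is False
q = q + x  # -> q = 58
if q > 34:  # condition is True
    x = 0  # -> x = 0

Answer: 0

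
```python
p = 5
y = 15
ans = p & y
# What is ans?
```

Trace (tracking ans):
p = 5  # -> p = 5
y = 15  # -> y = 15
ans = p & y  # -> ans = 5

Answer: 5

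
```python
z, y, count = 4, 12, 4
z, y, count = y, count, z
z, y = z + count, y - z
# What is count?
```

Trace (tracking count):
z, y, count = (4, 12, 4)  # -> z = 4, y = 12, count = 4
z, y, count = (y, count, z)  # -> z = 12, y = 4, count = 4
z, y = (z + count, y - z)  # -> z = 16, y = -8

Answer: 4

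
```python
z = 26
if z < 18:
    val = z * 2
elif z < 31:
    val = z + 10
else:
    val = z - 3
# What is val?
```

Trace (tracking val):
z = 26  # -> z = 26
if z < 18:  # condition is False
elif z < 31:  # condition is True
    val = z + 10  # -> val = 36

Answer: 36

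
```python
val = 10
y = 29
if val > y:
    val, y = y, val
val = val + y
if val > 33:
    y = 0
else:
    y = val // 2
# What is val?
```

Trace (tracking val):
val = 10  # -> val = 10
y = 29  # -> y = 29
if val > y:  # condition is False
val = val + y  # -> val = 39
if val > 33:  # condition is True
    y = 0  # -> y = 0

Answer: 39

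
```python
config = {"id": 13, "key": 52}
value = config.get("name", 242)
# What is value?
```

Answer: 242

Derivation:
Trace (tracking value):
config = {'id': 13, 'key': 52}  # -> config = {'id': 13, 'key': 52}
value = config.get('name', 242)  # -> value = 242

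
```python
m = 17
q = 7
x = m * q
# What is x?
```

Answer: 119

Derivation:
Trace (tracking x):
m = 17  # -> m = 17
q = 7  # -> q = 7
x = m * q  # -> x = 119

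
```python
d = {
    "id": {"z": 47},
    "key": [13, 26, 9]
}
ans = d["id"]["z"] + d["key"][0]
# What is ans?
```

Answer: 60

Derivation:
Trace (tracking ans):
d = {'id': {'z': 47}, 'key': [13, 26, 9]}  # -> d = {'id': {'z': 47}, 'key': [13, 26, 9]}
ans = d['id']['z'] + d['key'][0]  # -> ans = 60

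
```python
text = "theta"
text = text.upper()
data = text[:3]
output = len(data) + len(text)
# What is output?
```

Trace (tracking output):
text = 'theta'  # -> text = 'theta'
text = text.upper()  # -> text = 'THETA'
data = text[:3]  # -> data = 'THE'
output = len(data) + len(text)  # -> output = 8

Answer: 8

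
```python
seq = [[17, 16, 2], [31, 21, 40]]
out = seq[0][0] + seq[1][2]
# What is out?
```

Trace (tracking out):
seq = [[17, 16, 2], [31, 21, 40]]  # -> seq = [[17, 16, 2], [31, 21, 40]]
out = seq[0][0] + seq[1][2]  # -> out = 57

Answer: 57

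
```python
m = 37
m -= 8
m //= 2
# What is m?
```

Trace (tracking m):
m = 37  # -> m = 37
m -= 8  # -> m = 29
m //= 2  # -> m = 14

Answer: 14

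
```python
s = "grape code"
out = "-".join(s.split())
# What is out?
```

Trace (tracking out):
s = 'grape code'  # -> s = 'grape code'
out = '-'.join(s.split())  # -> out = 'grape-code'

Answer: 'grape-code'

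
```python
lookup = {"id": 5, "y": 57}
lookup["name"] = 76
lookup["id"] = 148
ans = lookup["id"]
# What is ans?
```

Trace (tracking ans):
lookup = {'id': 5, 'y': 57}  # -> lookup = {'id': 5, 'y': 57}
lookup['name'] = 76  # -> lookup = {'id': 5, 'y': 57, 'name': 76}
lookup['id'] = 148  # -> lookup = {'id': 148, 'y': 57, 'name': 76}
ans = lookup['id']  # -> ans = 148

Answer: 148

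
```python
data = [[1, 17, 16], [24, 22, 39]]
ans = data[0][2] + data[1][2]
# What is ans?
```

Trace (tracking ans):
data = [[1, 17, 16], [24, 22, 39]]  # -> data = [[1, 17, 16], [24, 22, 39]]
ans = data[0][2] + data[1][2]  # -> ans = 55

Answer: 55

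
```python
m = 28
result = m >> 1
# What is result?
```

Trace (tracking result):
m = 28  # -> m = 28
result = m >> 1  # -> result = 14

Answer: 14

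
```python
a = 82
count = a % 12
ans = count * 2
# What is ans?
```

Trace (tracking ans):
a = 82  # -> a = 82
count = a % 12  # -> count = 10
ans = count * 2  # -> ans = 20

Answer: 20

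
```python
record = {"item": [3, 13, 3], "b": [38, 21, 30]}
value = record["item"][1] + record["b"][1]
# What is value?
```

Trace (tracking value):
record = {'item': [3, 13, 3], 'b': [38, 21, 30]}  # -> record = {'item': [3, 13, 3], 'b': [38, 21, 30]}
value = record['item'][1] + record['b'][1]  # -> value = 34

Answer: 34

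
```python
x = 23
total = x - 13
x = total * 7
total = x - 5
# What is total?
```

Trace (tracking total):
x = 23  # -> x = 23
total = x - 13  # -> total = 10
x = total * 7  # -> x = 70
total = x - 5  # -> total = 65

Answer: 65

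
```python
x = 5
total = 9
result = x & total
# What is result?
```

Answer: 1

Derivation:
Trace (tracking result):
x = 5  # -> x = 5
total = 9  # -> total = 9
result = x & total  # -> result = 1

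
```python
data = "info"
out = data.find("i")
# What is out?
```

Trace (tracking out):
data = 'info'  # -> data = 'info'
out = data.find('i')  # -> out = 0

Answer: 0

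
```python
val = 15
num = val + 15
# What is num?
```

Answer: 30

Derivation:
Trace (tracking num):
val = 15  # -> val = 15
num = val + 15  # -> num = 30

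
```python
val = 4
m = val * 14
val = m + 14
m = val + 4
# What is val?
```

Answer: 70

Derivation:
Trace (tracking val):
val = 4  # -> val = 4
m = val * 14  # -> m = 56
val = m + 14  # -> val = 70
m = val + 4  # -> m = 74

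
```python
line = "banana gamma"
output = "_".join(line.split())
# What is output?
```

Trace (tracking output):
line = 'banana gamma'  # -> line = 'banana gamma'
output = '_'.join(line.split())  # -> output = 'banana_gamma'

Answer: 'banana_gamma'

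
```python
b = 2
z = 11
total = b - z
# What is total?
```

Answer: -9

Derivation:
Trace (tracking total):
b = 2  # -> b = 2
z = 11  # -> z = 11
total = b - z  # -> total = -9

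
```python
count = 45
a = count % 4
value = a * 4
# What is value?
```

Trace (tracking value):
count = 45  # -> count = 45
a = count % 4  # -> a = 1
value = a * 4  # -> value = 4

Answer: 4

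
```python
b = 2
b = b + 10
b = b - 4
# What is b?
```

Trace (tracking b):
b = 2  # -> b = 2
b = b + 10  # -> b = 12
b = b - 4  # -> b = 8

Answer: 8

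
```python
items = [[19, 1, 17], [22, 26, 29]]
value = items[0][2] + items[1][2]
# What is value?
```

Trace (tracking value):
items = [[19, 1, 17], [22, 26, 29]]  # -> items = [[19, 1, 17], [22, 26, 29]]
value = items[0][2] + items[1][2]  # -> value = 46

Answer: 46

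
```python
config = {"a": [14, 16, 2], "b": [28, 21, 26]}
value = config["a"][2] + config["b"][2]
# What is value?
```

Answer: 28

Derivation:
Trace (tracking value):
config = {'a': [14, 16, 2], 'b': [28, 21, 26]}  # -> config = {'a': [14, 16, 2], 'b': [28, 21, 26]}
value = config['a'][2] + config['b'][2]  # -> value = 28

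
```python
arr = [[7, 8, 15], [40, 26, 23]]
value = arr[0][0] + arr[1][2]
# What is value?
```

Trace (tracking value):
arr = [[7, 8, 15], [40, 26, 23]]  # -> arr = [[7, 8, 15], [40, 26, 23]]
value = arr[0][0] + arr[1][2]  # -> value = 30

Answer: 30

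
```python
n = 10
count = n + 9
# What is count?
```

Trace (tracking count):
n = 10  # -> n = 10
count = n + 9  # -> count = 19

Answer: 19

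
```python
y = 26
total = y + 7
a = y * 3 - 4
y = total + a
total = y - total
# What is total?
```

Answer: 74

Derivation:
Trace (tracking total):
y = 26  # -> y = 26
total = y + 7  # -> total = 33
a = y * 3 - 4  # -> a = 74
y = total + a  # -> y = 107
total = y - total  # -> total = 74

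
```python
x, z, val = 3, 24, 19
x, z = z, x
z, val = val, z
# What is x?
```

Trace (tracking x):
x, z, val = (3, 24, 19)  # -> x = 3, z = 24, val = 19
x, z = (z, x)  # -> x = 24, z = 3
z, val = (val, z)  # -> z = 19, val = 3

Answer: 24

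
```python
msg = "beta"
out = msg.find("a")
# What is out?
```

Trace (tracking out):
msg = 'beta'  # -> msg = 'beta'
out = msg.find('a')  # -> out = 3

Answer: 3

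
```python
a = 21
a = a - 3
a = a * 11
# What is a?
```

Trace (tracking a):
a = 21  # -> a = 21
a = a - 3  # -> a = 18
a = a * 11  # -> a = 198

Answer: 198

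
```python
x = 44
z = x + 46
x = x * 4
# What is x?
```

Answer: 176

Derivation:
Trace (tracking x):
x = 44  # -> x = 44
z = x + 46  # -> z = 90
x = x * 4  # -> x = 176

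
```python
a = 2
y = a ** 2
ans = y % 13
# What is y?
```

Trace (tracking y):
a = 2  # -> a = 2
y = a ** 2  # -> y = 4
ans = y % 13  # -> ans = 4

Answer: 4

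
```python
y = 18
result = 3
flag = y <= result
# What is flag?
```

Answer: False

Derivation:
Trace (tracking flag):
y = 18  # -> y = 18
result = 3  # -> result = 3
flag = y <= result  # -> flag = False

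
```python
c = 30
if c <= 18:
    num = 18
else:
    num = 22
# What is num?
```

Trace (tracking num):
c = 30  # -> c = 30
if c <= 18:  # condition is False
else:
    num = 22  # -> num = 22

Answer: 22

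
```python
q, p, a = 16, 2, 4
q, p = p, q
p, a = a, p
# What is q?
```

Answer: 2

Derivation:
Trace (tracking q):
q, p, a = (16, 2, 4)  # -> q = 16, p = 2, a = 4
q, p = (p, q)  # -> q = 2, p = 16
p, a = (a, p)  # -> p = 4, a = 16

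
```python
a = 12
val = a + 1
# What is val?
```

Trace (tracking val):
a = 12  # -> a = 12
val = a + 1  # -> val = 13

Answer: 13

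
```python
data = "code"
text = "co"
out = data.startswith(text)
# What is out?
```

Answer: True

Derivation:
Trace (tracking out):
data = 'code'  # -> data = 'code'
text = 'co'  # -> text = 'co'
out = data.startswith(text)  # -> out = True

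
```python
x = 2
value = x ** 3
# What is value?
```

Trace (tracking value):
x = 2  # -> x = 2
value = x ** 3  # -> value = 8

Answer: 8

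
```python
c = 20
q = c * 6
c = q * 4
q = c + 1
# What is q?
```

Trace (tracking q):
c = 20  # -> c = 20
q = c * 6  # -> q = 120
c = q * 4  # -> c = 480
q = c + 1  # -> q = 481

Answer: 481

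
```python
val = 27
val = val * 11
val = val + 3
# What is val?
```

Answer: 300

Derivation:
Trace (tracking val):
val = 27  # -> val = 27
val = val * 11  # -> val = 297
val = val + 3  # -> val = 300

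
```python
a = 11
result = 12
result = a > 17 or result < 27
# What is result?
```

Trace (tracking result):
a = 11  # -> a = 11
result = 12  # -> result = 12
result = a > 17 or result < 27  # -> result = True

Answer: True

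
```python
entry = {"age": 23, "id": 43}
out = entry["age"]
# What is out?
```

Trace (tracking out):
entry = {'age': 23, 'id': 43}  # -> entry = {'age': 23, 'id': 43}
out = entry['age']  # -> out = 23

Answer: 23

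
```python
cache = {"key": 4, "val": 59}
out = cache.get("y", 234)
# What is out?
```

Trace (tracking out):
cache = {'key': 4, 'val': 59}  # -> cache = {'key': 4, 'val': 59}
out = cache.get('y', 234)  # -> out = 234

Answer: 234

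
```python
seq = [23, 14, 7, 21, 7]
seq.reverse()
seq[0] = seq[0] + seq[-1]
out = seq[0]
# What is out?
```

Trace (tracking out):
seq = [23, 14, 7, 21, 7]  # -> seq = [23, 14, 7, 21, 7]
seq.reverse()  # -> seq = [7, 21, 7, 14, 23]
seq[0] = seq[0] + seq[-1]  # -> seq = [30, 21, 7, 14, 23]
out = seq[0]  # -> out = 30

Answer: 30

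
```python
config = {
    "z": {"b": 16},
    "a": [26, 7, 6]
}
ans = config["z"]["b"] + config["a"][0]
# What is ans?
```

Answer: 42

Derivation:
Trace (tracking ans):
config = {'z': {'b': 16}, 'a': [26, 7, 6]}  # -> config = {'z': {'b': 16}, 'a': [26, 7, 6]}
ans = config['z']['b'] + config['a'][0]  # -> ans = 42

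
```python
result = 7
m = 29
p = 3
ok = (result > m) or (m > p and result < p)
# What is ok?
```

Answer: False

Derivation:
Trace (tracking ok):
result = 7  # -> result = 7
m = 29  # -> m = 29
p = 3  # -> p = 3
ok = result > m or (m > p and result < p)  # -> ok = False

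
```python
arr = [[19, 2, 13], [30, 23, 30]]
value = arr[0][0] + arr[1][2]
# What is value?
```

Answer: 49

Derivation:
Trace (tracking value):
arr = [[19, 2, 13], [30, 23, 30]]  # -> arr = [[19, 2, 13], [30, 23, 30]]
value = arr[0][0] + arr[1][2]  # -> value = 49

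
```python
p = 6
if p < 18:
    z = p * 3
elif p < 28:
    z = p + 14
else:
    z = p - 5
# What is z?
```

Trace (tracking z):
p = 6  # -> p = 6
if p < 18:  # condition is True
    z = p * 3  # -> z = 18

Answer: 18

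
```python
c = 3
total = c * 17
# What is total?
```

Trace (tracking total):
c = 3  # -> c = 3
total = c * 17  # -> total = 51

Answer: 51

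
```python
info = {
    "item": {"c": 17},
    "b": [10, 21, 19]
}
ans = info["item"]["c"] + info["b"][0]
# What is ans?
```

Trace (tracking ans):
info = {'item': {'c': 17}, 'b': [10, 21, 19]}  # -> info = {'item': {'c': 17}, 'b': [10, 21, 19]}
ans = info['item']['c'] + info['b'][0]  # -> ans = 27

Answer: 27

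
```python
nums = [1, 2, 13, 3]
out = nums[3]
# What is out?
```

Trace (tracking out):
nums = [1, 2, 13, 3]  # -> nums = [1, 2, 13, 3]
out = nums[3]  # -> out = 3

Answer: 3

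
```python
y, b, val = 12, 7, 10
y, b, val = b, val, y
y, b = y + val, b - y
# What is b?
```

Trace (tracking b):
y, b, val = (12, 7, 10)  # -> y = 12, b = 7, val = 10
y, b, val = (b, val, y)  # -> y = 7, b = 10, val = 12
y, b = (y + val, b - y)  # -> y = 19, b = 3

Answer: 3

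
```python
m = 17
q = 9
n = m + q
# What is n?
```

Trace (tracking n):
m = 17  # -> m = 17
q = 9  # -> q = 9
n = m + q  # -> n = 26

Answer: 26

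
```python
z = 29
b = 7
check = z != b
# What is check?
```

Answer: True

Derivation:
Trace (tracking check):
z = 29  # -> z = 29
b = 7  # -> b = 7
check = z != b  # -> check = True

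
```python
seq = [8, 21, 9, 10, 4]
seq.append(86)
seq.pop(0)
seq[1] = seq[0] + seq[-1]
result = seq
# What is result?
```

Trace (tracking result):
seq = [8, 21, 9, 10, 4]  # -> seq = [8, 21, 9, 10, 4]
seq.append(86)  # -> seq = [8, 21, 9, 10, 4, 86]
seq.pop(0)  # -> seq = [21, 9, 10, 4, 86]
seq[1] = seq[0] + seq[-1]  # -> seq = [21, 107, 10, 4, 86]
result = seq  # -> result = [21, 107, 10, 4, 86]

Answer: [21, 107, 10, 4, 86]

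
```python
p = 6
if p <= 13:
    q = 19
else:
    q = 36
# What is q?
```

Answer: 19

Derivation:
Trace (tracking q):
p = 6  # -> p = 6
if p <= 13:  # condition is True
    q = 19  # -> q = 19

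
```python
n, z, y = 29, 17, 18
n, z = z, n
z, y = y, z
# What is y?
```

Answer: 29

Derivation:
Trace (tracking y):
n, z, y = (29, 17, 18)  # -> n = 29, z = 17, y = 18
n, z = (z, n)  # -> n = 17, z = 29
z, y = (y, z)  # -> z = 18, y = 29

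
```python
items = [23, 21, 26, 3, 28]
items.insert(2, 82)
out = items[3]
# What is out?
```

Answer: 26

Derivation:
Trace (tracking out):
items = [23, 21, 26, 3, 28]  # -> items = [23, 21, 26, 3, 28]
items.insert(2, 82)  # -> items = [23, 21, 82, 26, 3, 28]
out = items[3]  # -> out = 26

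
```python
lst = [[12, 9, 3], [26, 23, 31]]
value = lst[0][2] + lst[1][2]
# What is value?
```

Answer: 34

Derivation:
Trace (tracking value):
lst = [[12, 9, 3], [26, 23, 31]]  # -> lst = [[12, 9, 3], [26, 23, 31]]
value = lst[0][2] + lst[1][2]  # -> value = 34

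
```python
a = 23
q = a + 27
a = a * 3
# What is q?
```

Trace (tracking q):
a = 23  # -> a = 23
q = a + 27  # -> q = 50
a = a * 3  # -> a = 69

Answer: 50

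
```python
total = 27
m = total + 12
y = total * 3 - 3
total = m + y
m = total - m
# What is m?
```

Answer: 78

Derivation:
Trace (tracking m):
total = 27  # -> total = 27
m = total + 12  # -> m = 39
y = total * 3 - 3  # -> y = 78
total = m + y  # -> total = 117
m = total - m  # -> m = 78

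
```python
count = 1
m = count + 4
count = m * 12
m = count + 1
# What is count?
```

Answer: 60

Derivation:
Trace (tracking count):
count = 1  # -> count = 1
m = count + 4  # -> m = 5
count = m * 12  # -> count = 60
m = count + 1  # -> m = 61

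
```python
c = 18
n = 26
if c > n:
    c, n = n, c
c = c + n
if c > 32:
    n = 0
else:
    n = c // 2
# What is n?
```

Trace (tracking n):
c = 18  # -> c = 18
n = 26  # -> n = 26
if c > n:  # condition is False
c = c + n  # -> c = 44
if c > 32:  # condition is True
    n = 0  # -> n = 0

Answer: 0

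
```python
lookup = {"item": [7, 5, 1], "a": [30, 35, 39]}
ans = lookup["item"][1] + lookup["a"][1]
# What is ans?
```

Answer: 40

Derivation:
Trace (tracking ans):
lookup = {'item': [7, 5, 1], 'a': [30, 35, 39]}  # -> lookup = {'item': [7, 5, 1], 'a': [30, 35, 39]}
ans = lookup['item'][1] + lookup['a'][1]  # -> ans = 40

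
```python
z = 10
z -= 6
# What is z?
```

Trace (tracking z):
z = 10  # -> z = 10
z -= 6  # -> z = 4

Answer: 4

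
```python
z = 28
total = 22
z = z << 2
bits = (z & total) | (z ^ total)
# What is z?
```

Answer: 112

Derivation:
Trace (tracking z):
z = 28  # -> z = 28
total = 22  # -> total = 22
z = z << 2  # -> z = 112
bits = z & total | z ^ total  # -> bits = 118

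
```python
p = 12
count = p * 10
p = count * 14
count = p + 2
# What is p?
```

Answer: 1680

Derivation:
Trace (tracking p):
p = 12  # -> p = 12
count = p * 10  # -> count = 120
p = count * 14  # -> p = 1680
count = p + 2  # -> count = 1682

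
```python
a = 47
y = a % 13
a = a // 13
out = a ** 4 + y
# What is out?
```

Answer: 89

Derivation:
Trace (tracking out):
a = 47  # -> a = 47
y = a % 13  # -> y = 8
a = a // 13  # -> a = 3
out = a ** 4 + y  # -> out = 89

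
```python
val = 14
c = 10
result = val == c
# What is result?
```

Answer: False

Derivation:
Trace (tracking result):
val = 14  # -> val = 14
c = 10  # -> c = 10
result = val == c  # -> result = False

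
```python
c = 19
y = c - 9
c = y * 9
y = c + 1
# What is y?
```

Trace (tracking y):
c = 19  # -> c = 19
y = c - 9  # -> y = 10
c = y * 9  # -> c = 90
y = c + 1  # -> y = 91

Answer: 91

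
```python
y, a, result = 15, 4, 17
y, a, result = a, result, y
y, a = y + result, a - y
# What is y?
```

Answer: 19

Derivation:
Trace (tracking y):
y, a, result = (15, 4, 17)  # -> y = 15, a = 4, result = 17
y, a, result = (a, result, y)  # -> y = 4, a = 17, result = 15
y, a = (y + result, a - y)  # -> y = 19, a = 13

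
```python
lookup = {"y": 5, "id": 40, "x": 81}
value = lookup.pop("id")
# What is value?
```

Trace (tracking value):
lookup = {'y': 5, 'id': 40, 'x': 81}  # -> lookup = {'y': 5, 'id': 40, 'x': 81}
value = lookup.pop('id')  # -> value = 40

Answer: 40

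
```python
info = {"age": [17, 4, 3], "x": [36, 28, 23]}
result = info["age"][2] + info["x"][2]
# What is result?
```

Answer: 26

Derivation:
Trace (tracking result):
info = {'age': [17, 4, 3], 'x': [36, 28, 23]}  # -> info = {'age': [17, 4, 3], 'x': [36, 28, 23]}
result = info['age'][2] + info['x'][2]  # -> result = 26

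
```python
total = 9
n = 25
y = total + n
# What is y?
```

Trace (tracking y):
total = 9  # -> total = 9
n = 25  # -> n = 25
y = total + n  # -> y = 34

Answer: 34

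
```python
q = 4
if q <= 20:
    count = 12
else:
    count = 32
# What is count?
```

Trace (tracking count):
q = 4  # -> q = 4
if q <= 20:  # condition is True
    count = 12  # -> count = 12

Answer: 12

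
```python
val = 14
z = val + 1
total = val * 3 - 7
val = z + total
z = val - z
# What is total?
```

Answer: 35

Derivation:
Trace (tracking total):
val = 14  # -> val = 14
z = val + 1  # -> z = 15
total = val * 3 - 7  # -> total = 35
val = z + total  # -> val = 50
z = val - z  # -> z = 35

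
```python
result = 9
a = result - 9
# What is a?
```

Trace (tracking a):
result = 9  # -> result = 9
a = result - 9  # -> a = 0

Answer: 0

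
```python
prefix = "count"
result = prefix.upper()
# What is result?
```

Answer: 'COUNT'

Derivation:
Trace (tracking result):
prefix = 'count'  # -> prefix = 'count'
result = prefix.upper()  # -> result = 'COUNT'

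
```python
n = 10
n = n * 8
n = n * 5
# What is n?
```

Trace (tracking n):
n = 10  # -> n = 10
n = n * 8  # -> n = 80
n = n * 5  # -> n = 400

Answer: 400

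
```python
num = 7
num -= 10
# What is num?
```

Trace (tracking num):
num = 7  # -> num = 7
num -= 10  # -> num = -3

Answer: -3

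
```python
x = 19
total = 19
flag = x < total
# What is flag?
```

Answer: False

Derivation:
Trace (tracking flag):
x = 19  # -> x = 19
total = 19  # -> total = 19
flag = x < total  # -> flag = False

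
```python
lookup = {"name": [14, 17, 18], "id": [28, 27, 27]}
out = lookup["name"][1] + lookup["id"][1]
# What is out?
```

Answer: 44

Derivation:
Trace (tracking out):
lookup = {'name': [14, 17, 18], 'id': [28, 27, 27]}  # -> lookup = {'name': [14, 17, 18], 'id': [28, 27, 27]}
out = lookup['name'][1] + lookup['id'][1]  # -> out = 44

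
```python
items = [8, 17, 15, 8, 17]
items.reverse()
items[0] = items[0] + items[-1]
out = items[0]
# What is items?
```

Answer: [25, 8, 15, 17, 8]

Derivation:
Trace (tracking items):
items = [8, 17, 15, 8, 17]  # -> items = [8, 17, 15, 8, 17]
items.reverse()  # -> items = [17, 8, 15, 17, 8]
items[0] = items[0] + items[-1]  # -> items = [25, 8, 15, 17, 8]
out = items[0]  # -> out = 25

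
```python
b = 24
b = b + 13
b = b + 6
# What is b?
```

Answer: 43

Derivation:
Trace (tracking b):
b = 24  # -> b = 24
b = b + 13  # -> b = 37
b = b + 6  # -> b = 43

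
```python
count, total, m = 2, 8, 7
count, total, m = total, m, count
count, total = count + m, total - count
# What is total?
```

Trace (tracking total):
count, total, m = (2, 8, 7)  # -> count = 2, total = 8, m = 7
count, total, m = (total, m, count)  # -> count = 8, total = 7, m = 2
count, total = (count + m, total - count)  # -> count = 10, total = -1

Answer: -1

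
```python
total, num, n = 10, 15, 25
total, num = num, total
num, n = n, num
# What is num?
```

Answer: 25

Derivation:
Trace (tracking num):
total, num, n = (10, 15, 25)  # -> total = 10, num = 15, n = 25
total, num = (num, total)  # -> total = 15, num = 10
num, n = (n, num)  # -> num = 25, n = 10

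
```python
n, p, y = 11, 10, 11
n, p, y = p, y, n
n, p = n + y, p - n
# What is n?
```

Answer: 21

Derivation:
Trace (tracking n):
n, p, y = (11, 10, 11)  # -> n = 11, p = 10, y = 11
n, p, y = (p, y, n)  # -> n = 10, p = 11, y = 11
n, p = (n + y, p - n)  # -> n = 21, p = 1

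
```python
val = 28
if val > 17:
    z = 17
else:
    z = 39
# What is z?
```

Answer: 17

Derivation:
Trace (tracking z):
val = 28  # -> val = 28
if val > 17:  # condition is True
    z = 17  # -> z = 17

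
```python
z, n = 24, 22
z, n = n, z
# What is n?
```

Answer: 24

Derivation:
Trace (tracking n):
z, n = (24, 22)  # -> z = 24, n = 22
z, n = (n, z)  # -> z = 22, n = 24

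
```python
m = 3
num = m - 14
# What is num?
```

Answer: -11

Derivation:
Trace (tracking num):
m = 3  # -> m = 3
num = m - 14  # -> num = -11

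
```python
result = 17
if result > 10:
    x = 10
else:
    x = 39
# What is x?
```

Trace (tracking x):
result = 17  # -> result = 17
if result > 10:  # condition is True
    x = 10  # -> x = 10

Answer: 10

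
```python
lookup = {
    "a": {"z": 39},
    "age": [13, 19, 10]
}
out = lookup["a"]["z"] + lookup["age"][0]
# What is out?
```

Answer: 52

Derivation:
Trace (tracking out):
lookup = {'a': {'z': 39}, 'age': [13, 19, 10]}  # -> lookup = {'a': {'z': 39}, 'age': [13, 19, 10]}
out = lookup['a']['z'] + lookup['age'][0]  # -> out = 52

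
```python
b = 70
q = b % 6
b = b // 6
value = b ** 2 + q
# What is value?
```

Answer: 125

Derivation:
Trace (tracking value):
b = 70  # -> b = 70
q = b % 6  # -> q = 4
b = b // 6  # -> b = 11
value = b ** 2 + q  # -> value = 125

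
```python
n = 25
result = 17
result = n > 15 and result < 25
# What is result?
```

Trace (tracking result):
n = 25  # -> n = 25
result = 17  # -> result = 17
result = n > 15 and result < 25  # -> result = True

Answer: True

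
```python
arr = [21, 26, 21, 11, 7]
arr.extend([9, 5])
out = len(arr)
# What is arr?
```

Answer: [21, 26, 21, 11, 7, 9, 5]

Derivation:
Trace (tracking arr):
arr = [21, 26, 21, 11, 7]  # -> arr = [21, 26, 21, 11, 7]
arr.extend([9, 5])  # -> arr = [21, 26, 21, 11, 7, 9, 5]
out = len(arr)  # -> out = 7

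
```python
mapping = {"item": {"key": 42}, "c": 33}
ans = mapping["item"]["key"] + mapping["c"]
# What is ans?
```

Trace (tracking ans):
mapping = {'item': {'key': 42}, 'c': 33}  # -> mapping = {'item': {'key': 42}, 'c': 33}
ans = mapping['item']['key'] + mapping['c']  # -> ans = 75

Answer: 75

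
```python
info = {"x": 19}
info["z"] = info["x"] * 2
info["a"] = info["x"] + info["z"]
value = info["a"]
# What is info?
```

Answer: {'x': 19, 'z': 38, 'a': 57}

Derivation:
Trace (tracking info):
info = {'x': 19}  # -> info = {'x': 19}
info['z'] = info['x'] * 2  # -> info = {'x': 19, 'z': 38}
info['a'] = info['x'] + info['z']  # -> info = {'x': 19, 'z': 38, 'a': 57}
value = info['a']  # -> value = 57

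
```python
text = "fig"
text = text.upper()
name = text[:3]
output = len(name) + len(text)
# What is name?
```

Trace (tracking name):
text = 'fig'  # -> text = 'fig'
text = text.upper()  # -> text = 'FIG'
name = text[:3]  # -> name = 'FIG'
output = len(name) + len(text)  # -> output = 6

Answer: 'FIG'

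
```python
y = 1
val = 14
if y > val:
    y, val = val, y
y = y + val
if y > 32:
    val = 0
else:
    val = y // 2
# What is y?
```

Answer: 15

Derivation:
Trace (tracking y):
y = 1  # -> y = 1
val = 14  # -> val = 14
if y > val:  # condition is False
y = y + val  # -> y = 15
if y > 32:  # condition is False
else:
    val = y // 2  # -> val = 7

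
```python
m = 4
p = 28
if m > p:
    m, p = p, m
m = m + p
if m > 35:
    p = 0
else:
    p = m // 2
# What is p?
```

Answer: 16

Derivation:
Trace (tracking p):
m = 4  # -> m = 4
p = 28  # -> p = 28
if m > p:  # condition is False
m = m + p  # -> m = 32
if m > 35:  # condition is False
else:
    p = m // 2  # -> p = 16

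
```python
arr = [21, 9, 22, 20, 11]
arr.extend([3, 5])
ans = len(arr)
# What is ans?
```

Answer: 7

Derivation:
Trace (tracking ans):
arr = [21, 9, 22, 20, 11]  # -> arr = [21, 9, 22, 20, 11]
arr.extend([3, 5])  # -> arr = [21, 9, 22, 20, 11, 3, 5]
ans = len(arr)  # -> ans = 7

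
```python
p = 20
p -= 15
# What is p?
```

Answer: 5

Derivation:
Trace (tracking p):
p = 20  # -> p = 20
p -= 15  # -> p = 5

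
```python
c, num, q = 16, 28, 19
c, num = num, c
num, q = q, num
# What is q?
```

Trace (tracking q):
c, num, q = (16, 28, 19)  # -> c = 16, num = 28, q = 19
c, num = (num, c)  # -> c = 28, num = 16
num, q = (q, num)  # -> num = 19, q = 16

Answer: 16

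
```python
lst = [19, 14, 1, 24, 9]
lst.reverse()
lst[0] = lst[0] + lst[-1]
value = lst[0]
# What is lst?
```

Answer: [28, 24, 1, 14, 19]

Derivation:
Trace (tracking lst):
lst = [19, 14, 1, 24, 9]  # -> lst = [19, 14, 1, 24, 9]
lst.reverse()  # -> lst = [9, 24, 1, 14, 19]
lst[0] = lst[0] + lst[-1]  # -> lst = [28, 24, 1, 14, 19]
value = lst[0]  # -> value = 28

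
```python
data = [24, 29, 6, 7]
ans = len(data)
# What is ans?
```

Trace (tracking ans):
data = [24, 29, 6, 7]  # -> data = [24, 29, 6, 7]
ans = len(data)  # -> ans = 4

Answer: 4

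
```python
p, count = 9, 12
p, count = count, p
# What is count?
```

Answer: 9

Derivation:
Trace (tracking count):
p, count = (9, 12)  # -> p = 9, count = 12
p, count = (count, p)  # -> p = 12, count = 9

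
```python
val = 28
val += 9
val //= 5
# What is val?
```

Answer: 7

Derivation:
Trace (tracking val):
val = 28  # -> val = 28
val += 9  # -> val = 37
val //= 5  # -> val = 7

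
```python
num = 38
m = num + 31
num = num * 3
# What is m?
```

Trace (tracking m):
num = 38  # -> num = 38
m = num + 31  # -> m = 69
num = num * 3  # -> num = 114

Answer: 69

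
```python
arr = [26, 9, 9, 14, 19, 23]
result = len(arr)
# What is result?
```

Answer: 6

Derivation:
Trace (tracking result):
arr = [26, 9, 9, 14, 19, 23]  # -> arr = [26, 9, 9, 14, 19, 23]
result = len(arr)  # -> result = 6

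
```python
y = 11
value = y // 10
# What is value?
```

Trace (tracking value):
y = 11  # -> y = 11
value = y // 10  # -> value = 1

Answer: 1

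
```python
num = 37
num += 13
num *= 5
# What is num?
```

Trace (tracking num):
num = 37  # -> num = 37
num += 13  # -> num = 50
num *= 5  # -> num = 250

Answer: 250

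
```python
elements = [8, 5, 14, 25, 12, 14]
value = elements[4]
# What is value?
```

Answer: 12

Derivation:
Trace (tracking value):
elements = [8, 5, 14, 25, 12, 14]  # -> elements = [8, 5, 14, 25, 12, 14]
value = elements[4]  # -> value = 12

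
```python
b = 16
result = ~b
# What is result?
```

Trace (tracking result):
b = 16  # -> b = 16
result = ~b  # -> result = -17

Answer: -17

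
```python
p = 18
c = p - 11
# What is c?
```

Trace (tracking c):
p = 18  # -> p = 18
c = p - 11  # -> c = 7

Answer: 7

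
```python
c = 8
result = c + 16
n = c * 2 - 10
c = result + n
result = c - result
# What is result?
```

Answer: 6

Derivation:
Trace (tracking result):
c = 8  # -> c = 8
result = c + 16  # -> result = 24
n = c * 2 - 10  # -> n = 6
c = result + n  # -> c = 30
result = c - result  # -> result = 6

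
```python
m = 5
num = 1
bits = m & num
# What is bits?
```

Answer: 1

Derivation:
Trace (tracking bits):
m = 5  # -> m = 5
num = 1  # -> num = 1
bits = m & num  # -> bits = 1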